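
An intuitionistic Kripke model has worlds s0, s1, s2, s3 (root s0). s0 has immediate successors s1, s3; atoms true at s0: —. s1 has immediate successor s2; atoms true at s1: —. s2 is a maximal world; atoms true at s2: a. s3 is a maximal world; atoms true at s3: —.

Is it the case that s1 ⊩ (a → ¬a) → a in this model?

Yes

s1 ⊩ (a → ¬a) → a vacuously: no world accessible from s1 forces the antecedent a → ¬a.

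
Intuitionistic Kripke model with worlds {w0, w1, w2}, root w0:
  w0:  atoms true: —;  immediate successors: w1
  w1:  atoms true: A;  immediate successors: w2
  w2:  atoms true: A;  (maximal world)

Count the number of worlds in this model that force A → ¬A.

0

w0: does not force it — w0 ⊮ A → ¬A: at the accessible world w1, w1 ⊩ A but w1 ⊮ ¬A.
w1: does not force it — w1 ⊮ A → ¬A: already at w1 itself, w1 ⊩ A but w1 ⊮ ¬A.
w2: does not force it.
Worlds forcing the formula: { }.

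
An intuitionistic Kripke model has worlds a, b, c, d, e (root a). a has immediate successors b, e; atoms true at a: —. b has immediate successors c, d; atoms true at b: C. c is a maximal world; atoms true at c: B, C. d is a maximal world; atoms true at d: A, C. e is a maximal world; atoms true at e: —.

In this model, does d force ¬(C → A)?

No

d ⊮ ¬(C → A) since d is accessible from d and d ⊩ C → A.
d ⊩ C → A: every world accessible from d that forces C (namely d) also forces A.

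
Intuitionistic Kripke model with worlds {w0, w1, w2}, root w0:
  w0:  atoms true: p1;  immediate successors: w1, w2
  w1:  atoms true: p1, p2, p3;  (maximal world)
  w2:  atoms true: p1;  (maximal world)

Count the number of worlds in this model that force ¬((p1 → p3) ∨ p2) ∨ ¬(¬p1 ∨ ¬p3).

w0: does not force it — w0 ⊮ ¬((p1 → p3) ∨ p2) ∨ ¬(¬p1 ∨ ¬p3): neither disjunct is forced at w0.
w1: forces it.
w2: forces it.
Worlds forcing the formula: {w1, w2}.

2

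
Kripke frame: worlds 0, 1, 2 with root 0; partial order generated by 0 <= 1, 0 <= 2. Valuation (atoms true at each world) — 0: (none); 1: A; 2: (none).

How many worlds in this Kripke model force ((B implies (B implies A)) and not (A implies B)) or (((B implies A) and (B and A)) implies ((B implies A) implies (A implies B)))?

3

0: forces it.
1: forces it.
2: forces it.
Worlds forcing the formula: {0, 1, 2}.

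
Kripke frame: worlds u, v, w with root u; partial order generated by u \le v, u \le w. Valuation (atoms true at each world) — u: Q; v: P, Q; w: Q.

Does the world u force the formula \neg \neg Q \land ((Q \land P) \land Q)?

No

u \nVdash \neg \neg Q \land ((Q \land P) \land Q) since u fails (Q \land P) \land Q.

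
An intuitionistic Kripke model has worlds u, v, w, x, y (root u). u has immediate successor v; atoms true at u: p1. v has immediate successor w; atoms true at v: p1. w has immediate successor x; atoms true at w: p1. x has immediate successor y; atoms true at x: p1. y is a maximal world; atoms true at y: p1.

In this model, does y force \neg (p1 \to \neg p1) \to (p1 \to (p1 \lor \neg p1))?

y \Vdash \neg (p1 \to \neg p1) \to (p1 \to (p1 \lor \neg p1)): every world accessible from y that forces \neg (p1 \to \neg p1) (namely y) also forces p1 \to (p1 \lor \neg p1).

Yes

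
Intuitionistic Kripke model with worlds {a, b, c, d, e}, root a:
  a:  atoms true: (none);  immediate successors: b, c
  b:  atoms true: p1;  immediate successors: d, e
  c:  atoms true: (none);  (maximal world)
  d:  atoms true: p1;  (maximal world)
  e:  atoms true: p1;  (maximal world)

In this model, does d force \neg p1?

d \nVdash \neg p1 since d is accessible from d and d \Vdash p1.

No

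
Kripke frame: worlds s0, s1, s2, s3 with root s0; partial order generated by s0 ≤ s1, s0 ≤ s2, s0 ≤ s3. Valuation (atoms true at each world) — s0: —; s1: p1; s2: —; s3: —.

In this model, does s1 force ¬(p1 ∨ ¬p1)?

No

s1 ⊮ ¬(p1 ∨ ¬p1) since s1 is accessible from s1 and s1 ⊩ p1 ∨ ¬p1.
s1 ⊩ p1 ∨ ¬p1 via the disjunct p1.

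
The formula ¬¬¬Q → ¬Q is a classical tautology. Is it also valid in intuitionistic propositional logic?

This is triple-negation reduction, which is intuitionistically derivable.
Assume ¬¬¬Q and suppose Q. Then ¬¬Q (double-negation introduction), contradicting ¬¬¬Q. So ¬Q.

Yes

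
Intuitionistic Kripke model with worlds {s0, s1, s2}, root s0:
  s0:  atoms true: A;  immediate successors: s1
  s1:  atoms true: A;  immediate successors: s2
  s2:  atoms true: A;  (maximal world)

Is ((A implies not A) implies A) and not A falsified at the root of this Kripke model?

Yes

s0 does not force ((A implies not A) implies A) and not A since s0 fails not A.
So the root s0 does not force ((A implies not A) implies A) and not A; the model is a countermodel.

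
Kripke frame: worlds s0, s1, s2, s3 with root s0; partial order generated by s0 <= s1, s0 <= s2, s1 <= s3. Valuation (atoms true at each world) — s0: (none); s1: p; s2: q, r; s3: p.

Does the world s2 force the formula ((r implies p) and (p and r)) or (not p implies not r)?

No

s2 does not force ((r implies p) and (p and r)) or (not p implies not r): neither disjunct is forced at s2.
s2 does not force (r implies p) and (p and r) since s2 fails r implies p.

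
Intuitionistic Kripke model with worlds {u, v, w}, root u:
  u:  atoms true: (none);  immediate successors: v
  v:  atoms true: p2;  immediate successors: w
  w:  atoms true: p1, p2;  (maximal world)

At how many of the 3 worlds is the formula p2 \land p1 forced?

1

u: does not force it — u \nVdash p2 \land p1 since u fails p2.
v: does not force it.
w: forces it.
Worlds forcing the formula: {w}.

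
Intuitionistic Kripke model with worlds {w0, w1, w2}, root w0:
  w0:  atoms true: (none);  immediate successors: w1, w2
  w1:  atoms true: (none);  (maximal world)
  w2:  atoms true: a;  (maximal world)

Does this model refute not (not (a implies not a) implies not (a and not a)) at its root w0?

Yes

w0 does not force not (not (a implies not a) implies not (a and not a)) since w0 is accessible from w0 and w0 forces not (a implies not a) implies not (a and not a).
w0 forces not (a implies not a) implies not (a and not a): every world accessible from w0 that forces not (a implies not a) (namely w2) also forces not (a and not a).
So the root w0 does not force not (not (a implies not a) implies not (a and not a)); the model is a countermodel.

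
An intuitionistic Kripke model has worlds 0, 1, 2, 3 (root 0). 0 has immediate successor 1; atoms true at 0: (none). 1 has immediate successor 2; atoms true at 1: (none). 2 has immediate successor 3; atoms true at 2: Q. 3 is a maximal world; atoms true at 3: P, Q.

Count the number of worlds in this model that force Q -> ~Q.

0

0: does not force it — 0 ||-/- Q -> ~Q: at the accessible world 2, 2 ||- Q but 2 ||-/- ~Q.
1: does not force it — 1 ||-/- Q -> ~Q: at the accessible world 2, 2 ||- Q but 2 ||-/- ~Q.
2: does not force it.
3: does not force it.
Worlds forcing the formula: { }.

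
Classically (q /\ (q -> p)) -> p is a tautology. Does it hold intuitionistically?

Yes

This is modus ponens in implicational form, which is intuitionistically derivable.
If a world forces q and q -> p, then applying the implication at that world (which is accessible from itself) gives p.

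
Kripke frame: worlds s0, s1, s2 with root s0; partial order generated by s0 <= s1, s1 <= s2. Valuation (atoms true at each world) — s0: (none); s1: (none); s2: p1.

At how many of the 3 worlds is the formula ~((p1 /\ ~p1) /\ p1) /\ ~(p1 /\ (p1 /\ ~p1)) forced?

s0: forces it.
s1: forces it.
s2: forces it.
Worlds forcing the formula: {s0, s1, s2}.

3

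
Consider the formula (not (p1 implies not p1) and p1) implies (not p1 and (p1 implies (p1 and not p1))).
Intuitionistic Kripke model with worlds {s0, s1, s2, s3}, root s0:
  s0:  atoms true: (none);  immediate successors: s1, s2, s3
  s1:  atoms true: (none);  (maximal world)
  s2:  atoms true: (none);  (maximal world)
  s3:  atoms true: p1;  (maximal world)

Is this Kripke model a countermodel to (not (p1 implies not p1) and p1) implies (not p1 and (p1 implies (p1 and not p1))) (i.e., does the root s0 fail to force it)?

Yes

s0 does not force (not (p1 implies not p1) and p1) implies (not p1 and (p1 implies (p1 and not p1))): at the accessible world s3, s3 forces not (p1 implies not p1) and p1 but s3 does not force not p1 and (p1 implies (p1 and not p1)).
s3 does not force not p1 and (p1 implies (p1 and not p1)) since s3 fails not p1.
So the root s0 does not force (not (p1 implies not p1) and p1) implies (not p1 and (p1 implies (p1 and not p1))); the model is a countermodel.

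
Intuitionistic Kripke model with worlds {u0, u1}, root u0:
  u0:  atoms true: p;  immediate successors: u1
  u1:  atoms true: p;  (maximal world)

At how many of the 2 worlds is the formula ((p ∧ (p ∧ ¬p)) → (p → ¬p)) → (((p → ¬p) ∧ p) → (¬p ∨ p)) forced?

2

u0: forces it.
u1: forces it.
Worlds forcing the formula: {u0, u1}.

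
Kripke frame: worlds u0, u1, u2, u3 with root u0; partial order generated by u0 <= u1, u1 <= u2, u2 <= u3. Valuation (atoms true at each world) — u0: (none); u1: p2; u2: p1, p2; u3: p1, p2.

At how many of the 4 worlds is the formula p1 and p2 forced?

u0: does not force it — u0 does not force p1 and p2 since u0 fails p1.
u1: does not force it — u1 does not force p1 and p2 since u1 fails p1.
u2: forces it.
u3: forces it.
Worlds forcing the formula: {u2, u3}.

2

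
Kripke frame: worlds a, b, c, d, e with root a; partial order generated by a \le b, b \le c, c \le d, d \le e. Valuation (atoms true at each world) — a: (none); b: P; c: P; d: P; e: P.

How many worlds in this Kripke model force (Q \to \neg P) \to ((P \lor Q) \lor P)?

4

a: does not force it — a \nVdash (Q \to \neg P) \to ((P \lor Q) \lor P): already at a itself, a \Vdash Q \to \neg P but a \nVdash (P \lor Q) \lor P.
b: forces it.
c: forces it.
d: forces it.
e: forces it.
Worlds forcing the formula: {b, c, d, e}.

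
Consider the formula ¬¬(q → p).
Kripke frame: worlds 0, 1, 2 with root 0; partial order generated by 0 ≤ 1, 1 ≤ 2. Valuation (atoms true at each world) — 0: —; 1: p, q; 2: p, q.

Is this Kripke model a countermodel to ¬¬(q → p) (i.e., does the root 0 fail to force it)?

No

0 ⊩ ¬¬(q → p): no world accessible from 0 forces ¬(q → p).
So the root 0 forces ¬¬(q → p); the model is not a countermodel.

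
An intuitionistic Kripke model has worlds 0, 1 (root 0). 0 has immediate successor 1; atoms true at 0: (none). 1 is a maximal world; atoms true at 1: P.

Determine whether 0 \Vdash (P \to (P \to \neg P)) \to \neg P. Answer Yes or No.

0 \Vdash (P \to (P \to \neg P)) \to \neg P vacuously: no world accessible from 0 forces the antecedent P \to (P \to \neg P).

Yes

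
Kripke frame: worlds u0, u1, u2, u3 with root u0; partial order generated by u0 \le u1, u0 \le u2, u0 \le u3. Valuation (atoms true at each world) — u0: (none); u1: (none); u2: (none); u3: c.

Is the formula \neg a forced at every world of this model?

u0 \Vdash \neg a: no world accessible from u0 forces a.
Since the root u0 forces \neg a and forcing is persistent (monotone upward), every world forces it.

Yes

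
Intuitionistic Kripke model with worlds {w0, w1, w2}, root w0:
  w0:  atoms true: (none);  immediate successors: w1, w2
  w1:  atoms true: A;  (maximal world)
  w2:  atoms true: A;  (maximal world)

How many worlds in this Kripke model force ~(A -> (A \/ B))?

0

w0: does not force it — w0 ||-/- ~(A -> (A \/ B)) since w0 is accessible from w0 and w0 ||- A -> (A \/ B).
w1: does not force it.
w2: does not force it.
Worlds forcing the formula: { }.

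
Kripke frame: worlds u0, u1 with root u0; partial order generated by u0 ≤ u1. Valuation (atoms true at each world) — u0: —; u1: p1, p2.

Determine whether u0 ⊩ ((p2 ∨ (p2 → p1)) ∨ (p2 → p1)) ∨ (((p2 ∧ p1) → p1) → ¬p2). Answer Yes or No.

Yes

u0 ⊩ ((p2 ∨ (p2 → p1)) ∨ (p2 → p1)) ∨ (((p2 ∧ p1) → p1) → ¬p2) via the disjunct (p2 ∨ (p2 → p1)) ∨ (p2 → p1).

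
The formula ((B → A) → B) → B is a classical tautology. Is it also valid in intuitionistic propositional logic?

This is Peirce's law, which is not intuitionistically valid.
A Kripke countermodel: worlds s0, s1; order generated by s0 ≤ s1; atoms true at each world — s0:{}; s1:{B}.
s0 ⊮ ((B → A) → B) → B: already at s0 itself, s0 ⊩ (B → A) → B but s0 ⊮ B.
s0 lacks atom B, so s0 ⊮ B.
So the root s0 does not force the formula.

No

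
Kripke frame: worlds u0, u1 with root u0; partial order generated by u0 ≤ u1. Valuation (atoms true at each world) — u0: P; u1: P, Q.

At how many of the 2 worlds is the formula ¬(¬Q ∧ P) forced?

2

u0: forces it.
u1: forces it.
Worlds forcing the formula: {u0, u1}.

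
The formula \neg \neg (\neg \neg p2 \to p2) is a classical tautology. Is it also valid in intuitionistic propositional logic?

This is the double negation of double-negation elimination, which is intuitionistically derivable.
By Glivenko's theorem the double negation of any classical propositional tautology is intuitionistically provable; \neg \neg p2 \to p2 is classically a tautology.

Yes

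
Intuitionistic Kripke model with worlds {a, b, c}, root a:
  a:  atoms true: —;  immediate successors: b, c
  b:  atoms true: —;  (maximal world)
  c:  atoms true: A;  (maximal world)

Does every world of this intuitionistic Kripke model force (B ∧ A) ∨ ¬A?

Not every world: a ⊮ (B ∧ A) ∨ ¬A.
a ⊮ (B ∧ A) ∨ ¬A: neither disjunct is forced at a.
a ⊮ B ∧ A since a fails B.

No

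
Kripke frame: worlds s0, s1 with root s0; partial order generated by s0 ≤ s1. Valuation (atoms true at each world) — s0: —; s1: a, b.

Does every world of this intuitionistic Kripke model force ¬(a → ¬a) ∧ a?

No

Not every world: s0 ⊮ ¬(a → ¬a) ∧ a.
s0 ⊮ ¬(a → ¬a) ∧ a since s0 fails a.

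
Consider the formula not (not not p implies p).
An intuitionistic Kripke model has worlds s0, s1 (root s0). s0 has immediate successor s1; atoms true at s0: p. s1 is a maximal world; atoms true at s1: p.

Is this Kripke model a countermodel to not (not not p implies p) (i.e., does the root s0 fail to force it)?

Yes

s0 does not force not (not not p implies p) since s0 is accessible from s0 and s0 forces not not p implies p.
s0 forces not not p implies p: every world accessible from s0 that forces not not p (namely s0, s1) also forces p.
So the root s0 does not force not (not not p implies p); the model is a countermodel.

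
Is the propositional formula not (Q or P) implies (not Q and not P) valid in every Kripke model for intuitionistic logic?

Yes

This is a constructively valid De Morgan direction (negated disjunction to conjunction of negations), which is intuitionistically derivable.
From not (Q or P): if Q held then Q or P would, contradiction — so not Q; similarly not P.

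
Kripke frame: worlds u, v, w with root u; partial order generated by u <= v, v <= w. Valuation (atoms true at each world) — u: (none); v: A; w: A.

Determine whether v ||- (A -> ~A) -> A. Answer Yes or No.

Yes

v ||- (A -> ~A) -> A vacuously: no world accessible from v forces the antecedent A -> ~A.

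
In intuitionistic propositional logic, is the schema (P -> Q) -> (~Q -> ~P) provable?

Yes

This is the forward direction of contraposition, which is intuitionistically derivable.
Assume P -> Q and ~Q. If P held then Q would follow, contradicting ~Q; so ~P.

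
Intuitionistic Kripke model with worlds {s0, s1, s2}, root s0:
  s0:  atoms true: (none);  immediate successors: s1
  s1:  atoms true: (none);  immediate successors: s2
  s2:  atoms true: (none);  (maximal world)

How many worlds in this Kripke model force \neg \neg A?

s0: does not force it — s0 \nVdash \neg \neg A since s0 is accessible from s0 and s0 \Vdash \neg A.
s1: does not force it — s1 \nVdash \neg \neg A since s1 is accessible from s1 and s1 \Vdash \neg A.
s2: does not force it — s2 \nVdash \neg \neg A since s2 is accessible from s2 and s2 \Vdash \neg A.
Worlds forcing the formula: { }.

0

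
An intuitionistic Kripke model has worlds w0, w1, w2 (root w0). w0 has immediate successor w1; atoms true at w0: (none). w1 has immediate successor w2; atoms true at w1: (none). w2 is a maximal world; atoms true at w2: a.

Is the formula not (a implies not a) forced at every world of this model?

Yes

w0 forces not (a implies not a): no world accessible from w0 forces a implies not a.
Since the root w0 forces not (a implies not a) and forcing is persistent (monotone upward), every world forces it.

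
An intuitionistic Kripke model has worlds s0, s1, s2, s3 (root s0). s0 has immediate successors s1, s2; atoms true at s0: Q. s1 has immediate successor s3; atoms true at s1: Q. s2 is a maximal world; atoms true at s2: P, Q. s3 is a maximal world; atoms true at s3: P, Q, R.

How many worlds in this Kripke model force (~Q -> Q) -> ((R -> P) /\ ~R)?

s0: does not force it — s0 ||-/- (~Q -> Q) -> ((R -> P) /\ ~R): already at s0 itself, s0 ||- ~Q -> Q but s0 ||-/- (R -> P) /\ ~R.
s1: does not force it.
s2: forces it.
s3: does not force it.
Worlds forcing the formula: {s2}.

1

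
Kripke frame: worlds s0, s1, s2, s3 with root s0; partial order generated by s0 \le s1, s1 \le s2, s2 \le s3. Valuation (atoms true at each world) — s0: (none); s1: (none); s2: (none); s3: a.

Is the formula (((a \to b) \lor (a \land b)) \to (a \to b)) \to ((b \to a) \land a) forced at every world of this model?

No

Not every world: s0 \nVdash (((a \to b) \lor (a \land b)) \to (a \to b)) \to ((b \to a) \land a).
s0 \nVdash (((a \to b) \lor (a \land b)) \to (a \to b)) \to ((b \to a) \land a): already at s0 itself, s0 \Vdash ((a \to b) \lor (a \land b)) \to (a \to b) but s0 \nVdash (b \to a) \land a.
s0 \nVdash (b \to a) \land a since s0 fails a.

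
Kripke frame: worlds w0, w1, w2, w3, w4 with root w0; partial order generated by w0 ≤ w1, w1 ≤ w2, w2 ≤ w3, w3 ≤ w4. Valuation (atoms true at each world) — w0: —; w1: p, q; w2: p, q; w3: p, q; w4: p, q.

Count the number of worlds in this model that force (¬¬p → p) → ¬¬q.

w0: forces it.
w1: forces it.
w2: forces it.
w3: forces it.
w4: forces it.
Worlds forcing the formula: {w0, w1, w2, w3, w4}.

5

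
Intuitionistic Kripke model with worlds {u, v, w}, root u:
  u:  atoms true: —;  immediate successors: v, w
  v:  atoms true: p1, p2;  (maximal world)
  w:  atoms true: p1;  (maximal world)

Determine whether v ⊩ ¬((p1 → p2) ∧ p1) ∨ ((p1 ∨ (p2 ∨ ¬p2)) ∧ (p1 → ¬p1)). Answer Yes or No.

v ⊮ ¬((p1 → p2) ∧ p1) ∨ ((p1 ∨ (p2 ∨ ¬p2)) ∧ (p1 → ¬p1)): neither disjunct is forced at v.
v ⊮ ¬((p1 → p2) ∧ p1) since v is accessible from v and v ⊩ (p1 → p2) ∧ p1.
v ⊩ (p1 → p2) ∧ p1 since v forces both conjuncts.

No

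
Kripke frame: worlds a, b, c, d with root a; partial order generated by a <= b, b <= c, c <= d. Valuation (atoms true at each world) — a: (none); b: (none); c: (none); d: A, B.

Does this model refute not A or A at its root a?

Yes

a does not force not A or A: neither disjunct is forced at a.
a does not force not A since d is accessible from a and d forces A.
So the root a does not force not A or A; the model is a countermodel.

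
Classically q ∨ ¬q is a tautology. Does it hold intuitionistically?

This is the law of excluded middle, which is not intuitionistically valid.
A Kripke countermodel: worlds s0, s1; order generated by s0 ≤ s1; atoms true at each world — s0:{}; s1:{q}.
s0 ⊮ q ∨ ¬q: neither disjunct is forced at s0.
s0 lacks atom q, so s0 ⊮ q.
So the root s0 does not force the formula.

No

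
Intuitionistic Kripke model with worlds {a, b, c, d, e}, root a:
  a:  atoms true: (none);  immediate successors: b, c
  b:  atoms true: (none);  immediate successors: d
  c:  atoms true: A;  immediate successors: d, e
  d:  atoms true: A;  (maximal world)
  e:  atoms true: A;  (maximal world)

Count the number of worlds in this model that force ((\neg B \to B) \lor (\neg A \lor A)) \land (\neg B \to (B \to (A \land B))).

a: does not force it — a \nVdash ((\neg B \to B) \lor (\neg A \lor A)) \land (\neg B \to (B \to (A \land B))) since a fails (\neg B \to B) \lor (\neg A \lor A).
b: does not force it — b \nVdash ((\neg B \to B) \lor (\neg A \lor A)) \land (\neg B \to (B \to (A \land B))) since b fails (\neg B \to B) \lor (\neg A \lor A).
c: forces it.
d: forces it.
e: forces it.
Worlds forcing the formula: {c, d, e}.

3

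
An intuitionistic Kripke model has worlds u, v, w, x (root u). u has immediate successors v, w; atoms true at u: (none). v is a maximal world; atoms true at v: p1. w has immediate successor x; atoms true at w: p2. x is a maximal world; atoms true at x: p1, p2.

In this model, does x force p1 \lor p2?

Yes

x \Vdash p1 \lor p2 via the disjunct p1.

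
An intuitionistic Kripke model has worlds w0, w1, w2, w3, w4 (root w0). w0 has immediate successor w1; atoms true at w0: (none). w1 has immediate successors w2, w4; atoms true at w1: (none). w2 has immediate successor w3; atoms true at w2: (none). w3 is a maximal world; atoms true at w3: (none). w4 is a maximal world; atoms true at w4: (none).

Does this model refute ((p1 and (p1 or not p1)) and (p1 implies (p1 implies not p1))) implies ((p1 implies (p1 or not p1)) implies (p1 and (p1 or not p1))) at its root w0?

No

w0 forces ((p1 and (p1 or not p1)) and (p1 implies (p1 implies not p1))) implies ((p1 implies (p1 or not p1)) implies (p1 and (p1 or not p1))) vacuously: no world accessible from w0 forces the antecedent (p1 and (p1 or not p1)) and (p1 implies (p1 implies not p1)).
So the root w0 forces ((p1 and (p1 or not p1)) and (p1 implies (p1 implies not p1))) implies ((p1 implies (p1 or not p1)) implies (p1 and (p1 or not p1))); the model is not a countermodel.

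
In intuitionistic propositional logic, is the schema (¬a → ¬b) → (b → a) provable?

This is the converse of contraposition, which is not intuitionistically valid.
A Kripke countermodel: worlds s0, s1; order generated by s0 ≤ s1; atoms true at each world — s0:{b}; s1:{a,b}.
s0 ⊮ (¬a → ¬b) → (b → a): already at s0 itself, s0 ⊩ ¬a → ¬b but s0 ⊮ b → a.
s0 ⊮ b → a: already at s0 itself, s0 ⊩ b but s0 ⊮ a.
s0 lacks atom a, so s0 ⊮ a.
So the root s0 does not force the formula.

No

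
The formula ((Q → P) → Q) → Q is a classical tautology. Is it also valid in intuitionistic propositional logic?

This is Peirce's law, which is not intuitionistically valid.
A Kripke countermodel: worlds u, v; order generated by u ≤ v; atoms true at each world — u:{}; v:{Q}.
u ⊮ ((Q → P) → Q) → Q: already at u itself, u ⊩ (Q → P) → Q but u ⊮ Q.
u lacks atom Q, so u ⊮ Q.
So the root u does not force the formula.

No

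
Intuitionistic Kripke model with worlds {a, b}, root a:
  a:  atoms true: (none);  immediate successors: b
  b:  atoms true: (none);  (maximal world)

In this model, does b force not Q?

b forces not Q: no world accessible from b forces Q.

Yes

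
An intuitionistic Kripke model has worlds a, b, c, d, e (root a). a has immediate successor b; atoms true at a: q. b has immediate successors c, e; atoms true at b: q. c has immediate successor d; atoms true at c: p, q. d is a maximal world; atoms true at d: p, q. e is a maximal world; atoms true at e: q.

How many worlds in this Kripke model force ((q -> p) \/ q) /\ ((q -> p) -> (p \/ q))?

5

a: forces it.
b: forces it.
c: forces it.
d: forces it.
e: forces it.
Worlds forcing the formula: {a, b, c, d, e}.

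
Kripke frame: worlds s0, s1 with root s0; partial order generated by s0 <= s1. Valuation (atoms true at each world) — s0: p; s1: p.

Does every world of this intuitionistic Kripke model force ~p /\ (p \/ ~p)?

No

Not every world: s0 ||-/- ~p /\ (p \/ ~p).
s0 ||-/- ~p /\ (p \/ ~p) since s0 fails ~p.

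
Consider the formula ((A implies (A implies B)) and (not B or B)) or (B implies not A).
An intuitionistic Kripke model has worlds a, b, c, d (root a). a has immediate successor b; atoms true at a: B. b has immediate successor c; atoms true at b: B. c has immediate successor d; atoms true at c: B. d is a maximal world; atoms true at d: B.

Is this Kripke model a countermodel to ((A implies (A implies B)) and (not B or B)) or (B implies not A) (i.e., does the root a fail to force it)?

a forces ((A implies (A implies B)) and (not B or B)) or (B implies not A) via the disjunct (A implies (A implies B)) and (not B or B).
So the root a forces ((A implies (A implies B)) and (not B or B)) or (B implies not A); the model is not a countermodel.

No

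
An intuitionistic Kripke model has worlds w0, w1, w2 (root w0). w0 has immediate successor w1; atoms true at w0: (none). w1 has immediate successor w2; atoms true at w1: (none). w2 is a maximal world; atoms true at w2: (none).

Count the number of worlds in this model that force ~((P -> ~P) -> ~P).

0

w0: does not force it — w0 ||-/- ~((P -> ~P) -> ~P) since w0 is accessible from w0 and w0 ||- (P -> ~P) -> ~P.
w1: does not force it — w1 ||-/- ~((P -> ~P) -> ~P) since w1 is accessible from w1 and w1 ||- (P -> ~P) -> ~P.
w2: does not force it.
Worlds forcing the formula: { }.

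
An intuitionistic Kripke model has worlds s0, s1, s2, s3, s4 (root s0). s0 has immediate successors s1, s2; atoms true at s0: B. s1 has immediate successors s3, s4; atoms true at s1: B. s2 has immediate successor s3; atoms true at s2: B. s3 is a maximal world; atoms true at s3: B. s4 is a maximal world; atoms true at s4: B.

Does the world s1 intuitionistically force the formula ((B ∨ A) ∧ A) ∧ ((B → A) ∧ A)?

No

s1 ⊮ ((B ∨ A) ∧ A) ∧ ((B → A) ∧ A) since s1 fails (B ∨ A) ∧ A.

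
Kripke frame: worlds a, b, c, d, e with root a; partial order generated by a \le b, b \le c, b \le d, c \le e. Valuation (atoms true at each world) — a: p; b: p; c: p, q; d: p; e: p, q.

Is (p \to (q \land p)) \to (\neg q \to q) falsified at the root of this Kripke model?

No

a \Vdash (p \to (q \land p)) \to (\neg q \to q): every world accessible from a that forces p \to (q \land p) (namely c, e) also forces \neg q \to q.
So the root a forces (p \to (q \land p)) \to (\neg q \to q); the model is not a countermodel.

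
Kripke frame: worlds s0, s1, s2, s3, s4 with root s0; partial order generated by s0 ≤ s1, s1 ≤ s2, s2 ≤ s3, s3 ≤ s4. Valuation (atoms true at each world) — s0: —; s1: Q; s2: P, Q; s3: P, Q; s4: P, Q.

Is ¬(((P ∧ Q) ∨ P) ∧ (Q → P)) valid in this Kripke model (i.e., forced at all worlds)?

Not every world: s0 ⊮ ¬(((P ∧ Q) ∨ P) ∧ (Q → P)).
s0 ⊮ ¬(((P ∧ Q) ∨ P) ∧ (Q → P)) since s2 is accessible from s0 and s2 ⊩ ((P ∧ Q) ∨ P) ∧ (Q → P).
s2 ⊩ ((P ∧ Q) ∨ P) ∧ (Q → P) since s2 forces both conjuncts.

No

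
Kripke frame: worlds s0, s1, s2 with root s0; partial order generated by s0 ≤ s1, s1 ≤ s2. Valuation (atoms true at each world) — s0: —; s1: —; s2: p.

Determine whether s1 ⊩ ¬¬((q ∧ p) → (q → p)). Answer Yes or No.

Yes

s1 ⊩ ¬¬((q ∧ p) → (q → p)): no world accessible from s1 forces ¬((q ∧ p) → (q → p)).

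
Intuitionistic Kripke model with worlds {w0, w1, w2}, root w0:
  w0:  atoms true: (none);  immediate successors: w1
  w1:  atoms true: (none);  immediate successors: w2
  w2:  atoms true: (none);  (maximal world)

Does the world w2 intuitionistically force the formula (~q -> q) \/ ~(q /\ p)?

w2 ||- (~q -> q) \/ ~(q /\ p) via the disjunct ~(q /\ p).

Yes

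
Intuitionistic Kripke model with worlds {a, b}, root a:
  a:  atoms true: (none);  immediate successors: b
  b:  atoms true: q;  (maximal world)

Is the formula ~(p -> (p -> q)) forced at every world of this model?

No

Not every world: a ||-/- ~(p -> (p -> q)).
a ||-/- ~(p -> (p -> q)) since a is accessible from a and a ||- p -> (p -> q).
a ||- p -> (p -> q) vacuously: no world accessible from a forces the antecedent p.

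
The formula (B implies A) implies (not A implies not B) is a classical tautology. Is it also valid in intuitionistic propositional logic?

Yes

This is the forward direction of contraposition, which is intuitionistically derivable.
Assume B implies A and not A. If B held then A would follow, contradicting not A; so not B.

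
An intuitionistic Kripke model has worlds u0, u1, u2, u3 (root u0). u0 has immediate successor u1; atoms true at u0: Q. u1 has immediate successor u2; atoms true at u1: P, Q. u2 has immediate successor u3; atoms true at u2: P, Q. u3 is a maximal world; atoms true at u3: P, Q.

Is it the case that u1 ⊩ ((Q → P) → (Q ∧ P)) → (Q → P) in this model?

u1 ⊩ ((Q → P) → (Q ∧ P)) → (Q → P): every world accessible from u1 that forces (Q → P) → (Q ∧ P) (namely u1, u2, u3) also forces Q → P.

Yes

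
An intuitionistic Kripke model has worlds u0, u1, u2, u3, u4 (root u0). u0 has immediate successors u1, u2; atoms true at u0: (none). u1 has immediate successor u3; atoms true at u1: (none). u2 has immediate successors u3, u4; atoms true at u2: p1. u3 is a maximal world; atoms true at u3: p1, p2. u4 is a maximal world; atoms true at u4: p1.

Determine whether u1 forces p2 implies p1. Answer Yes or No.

Yes

u1 forces p2 implies p1: every world accessible from u1 that forces p2 (namely u3) also forces p1.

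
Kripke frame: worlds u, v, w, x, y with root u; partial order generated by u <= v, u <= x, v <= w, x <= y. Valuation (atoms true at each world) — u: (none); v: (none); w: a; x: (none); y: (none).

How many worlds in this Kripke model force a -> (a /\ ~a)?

2

u: does not force it — u ||-/- a -> (a /\ ~a): at the accessible world w, w ||- a but w ||-/- a /\ ~a.
v: does not force it — v ||-/- a -> (a /\ ~a): at the accessible world w, w ||- a but w ||-/- a /\ ~a.
w: does not force it — w ||-/- a -> (a /\ ~a): already at w itself, w ||- a but w ||-/- a /\ ~a.
x: forces it.
y: forces it.
Worlds forcing the formula: {x, y}.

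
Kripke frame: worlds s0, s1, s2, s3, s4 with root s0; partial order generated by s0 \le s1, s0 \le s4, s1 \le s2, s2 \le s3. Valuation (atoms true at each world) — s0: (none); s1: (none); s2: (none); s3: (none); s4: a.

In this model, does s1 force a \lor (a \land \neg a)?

s1 \nVdash a \lor (a \land \neg a): neither disjunct is forced at s1.
s1 lacks atom a, so s1 \nVdash a.

No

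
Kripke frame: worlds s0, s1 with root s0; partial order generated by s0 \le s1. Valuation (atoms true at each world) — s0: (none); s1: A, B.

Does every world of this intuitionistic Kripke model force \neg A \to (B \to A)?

s0 \Vdash \neg A \to (B \to A) vacuously: no world accessible from s0 forces the antecedent \neg A.
Since the root s0 forces \neg A \to (B \to A) and forcing is persistent (monotone upward), every world forces it.

Yes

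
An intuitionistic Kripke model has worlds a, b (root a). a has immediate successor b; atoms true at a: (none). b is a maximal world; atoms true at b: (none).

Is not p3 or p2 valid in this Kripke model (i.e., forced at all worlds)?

Yes

a forces not p3 or p2 via the disjunct not p3.
Since the root a forces not p3 or p2 and forcing is persistent (monotone upward), every world forces it.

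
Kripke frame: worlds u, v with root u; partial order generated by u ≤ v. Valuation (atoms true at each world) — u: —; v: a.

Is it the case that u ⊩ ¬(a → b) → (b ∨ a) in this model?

u ⊮ ¬(a → b) → (b ∨ a): already at u itself, u ⊩ ¬(a → b) but u ⊮ b ∨ a.
u ⊮ b ∨ a: neither disjunct is forced at u.
u lacks atom b, so u ⊮ b.

No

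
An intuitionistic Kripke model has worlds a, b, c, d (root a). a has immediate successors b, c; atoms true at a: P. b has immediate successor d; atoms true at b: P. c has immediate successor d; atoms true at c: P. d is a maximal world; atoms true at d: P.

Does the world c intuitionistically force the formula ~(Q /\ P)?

Yes

c ||- ~(Q /\ P): no world accessible from c forces Q /\ P.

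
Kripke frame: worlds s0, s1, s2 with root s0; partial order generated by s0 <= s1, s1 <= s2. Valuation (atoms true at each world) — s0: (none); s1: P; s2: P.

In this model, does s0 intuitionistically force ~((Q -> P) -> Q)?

s0 ||- ~((Q -> P) -> Q): no world accessible from s0 forces (Q -> P) -> Q.

Yes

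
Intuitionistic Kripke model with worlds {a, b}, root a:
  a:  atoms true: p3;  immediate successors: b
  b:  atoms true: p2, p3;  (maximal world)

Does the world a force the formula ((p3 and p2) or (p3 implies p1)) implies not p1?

a forces ((p3 and p2) or (p3 implies p1)) implies not p1: every world accessible from a that forces (p3 and p2) or (p3 implies p1) (namely b) also forces not p1.

Yes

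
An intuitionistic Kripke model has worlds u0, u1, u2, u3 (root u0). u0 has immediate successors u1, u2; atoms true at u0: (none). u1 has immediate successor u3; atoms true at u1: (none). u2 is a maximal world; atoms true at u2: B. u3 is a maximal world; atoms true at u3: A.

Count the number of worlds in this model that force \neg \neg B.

u0: does not force it — u0 \nVdash \neg \neg B since u1 is accessible from u0 and u1 \Vdash \neg B.
u1: does not force it.
u2: forces it.
u3: does not force it.
Worlds forcing the formula: {u2}.

1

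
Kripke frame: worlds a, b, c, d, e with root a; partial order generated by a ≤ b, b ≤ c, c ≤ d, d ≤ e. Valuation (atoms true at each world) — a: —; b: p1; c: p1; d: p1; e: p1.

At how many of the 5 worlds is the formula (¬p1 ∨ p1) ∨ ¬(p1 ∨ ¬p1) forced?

a: does not force it — a ⊮ (¬p1 ∨ p1) ∨ ¬(p1 ∨ ¬p1): neither disjunct is forced at a.
b: forces it.
c: forces it.
d: forces it.
e: forces it.
Worlds forcing the formula: {b, c, d, e}.

4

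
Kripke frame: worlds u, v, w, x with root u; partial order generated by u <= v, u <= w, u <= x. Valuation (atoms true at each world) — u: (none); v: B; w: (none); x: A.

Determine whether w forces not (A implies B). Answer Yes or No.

No

w does not force not (A implies B) since w is accessible from w and w forces A implies B.
w forces A implies B vacuously: no world accessible from w forces the antecedent A.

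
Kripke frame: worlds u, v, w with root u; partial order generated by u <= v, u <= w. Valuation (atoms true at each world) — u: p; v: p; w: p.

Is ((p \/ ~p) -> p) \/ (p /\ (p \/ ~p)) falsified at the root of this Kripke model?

No

u ||- ((p \/ ~p) -> p) \/ (p /\ (p \/ ~p)) via the disjunct (p \/ ~p) -> p.
So the root u forces ((p \/ ~p) -> p) \/ (p /\ (p \/ ~p)); the model is not a countermodel.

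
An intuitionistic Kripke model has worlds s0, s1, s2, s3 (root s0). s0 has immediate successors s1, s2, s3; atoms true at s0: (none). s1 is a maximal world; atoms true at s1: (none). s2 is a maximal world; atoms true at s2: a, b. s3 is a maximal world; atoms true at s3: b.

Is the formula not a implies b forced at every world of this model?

No

Not every world: s0 does not force not a implies b.
s0 does not force not a implies b: at the accessible world s1, s1 forces not a but s1 does not force b.
s1 lacks atom b, so s1 does not force b.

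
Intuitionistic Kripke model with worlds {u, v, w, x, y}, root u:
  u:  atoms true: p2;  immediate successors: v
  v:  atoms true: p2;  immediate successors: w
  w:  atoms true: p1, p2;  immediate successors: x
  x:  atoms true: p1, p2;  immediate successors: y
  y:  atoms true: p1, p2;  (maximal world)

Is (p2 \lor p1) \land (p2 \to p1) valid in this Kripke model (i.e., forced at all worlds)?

No

Not every world: u \nVdash (p2 \lor p1) \land (p2 \to p1).
u \nVdash (p2 \lor p1) \land (p2 \to p1) since u fails p2 \to p1.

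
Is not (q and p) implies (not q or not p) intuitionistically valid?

No

This is the constructively invalid direction of De Morgan's law for conjunction, which is not intuitionistically valid.
A Kripke countermodel: worlds s0, s1, s2; order generated by s0 <= s1, s0 <= s2; atoms true at each world — s0:{}; s1:{q}; s2:{p}.
s0 does not force not (q and p) implies (not q or not p): already at s0 itself, s0 forces not (q and p) but s0 does not force not q or not p.
s0 does not force not q or not p: neither disjunct is forced at s0.
s0 does not force not q since s1 is accessible from s0 and s1 forces q.
So the root s0 does not force the formula.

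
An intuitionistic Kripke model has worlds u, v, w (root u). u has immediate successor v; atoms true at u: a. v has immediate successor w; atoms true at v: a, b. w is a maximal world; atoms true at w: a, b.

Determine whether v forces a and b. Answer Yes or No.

v forces a and b since v forces both conjuncts.

Yes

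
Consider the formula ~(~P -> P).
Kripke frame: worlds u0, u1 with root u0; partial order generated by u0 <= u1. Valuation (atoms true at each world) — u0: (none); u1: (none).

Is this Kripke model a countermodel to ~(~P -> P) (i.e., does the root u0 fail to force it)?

No

u0 ||- ~(~P -> P): no world accessible from u0 forces ~P -> P.
So the root u0 forces ~(~P -> P); the model is not a countermodel.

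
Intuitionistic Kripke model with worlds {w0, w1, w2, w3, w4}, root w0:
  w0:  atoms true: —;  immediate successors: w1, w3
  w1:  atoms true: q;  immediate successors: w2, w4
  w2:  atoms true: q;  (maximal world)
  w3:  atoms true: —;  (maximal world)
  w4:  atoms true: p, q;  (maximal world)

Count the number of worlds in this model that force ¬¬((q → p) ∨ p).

2

w0: does not force it — w0 ⊮ ¬¬((q → p) ∨ p) since w2 is accessible from w0 and w2 ⊩ ¬((q → p) ∨ p).
w1: does not force it.
w2: does not force it.
w3: forces it.
w4: forces it.
Worlds forcing the formula: {w3, w4}.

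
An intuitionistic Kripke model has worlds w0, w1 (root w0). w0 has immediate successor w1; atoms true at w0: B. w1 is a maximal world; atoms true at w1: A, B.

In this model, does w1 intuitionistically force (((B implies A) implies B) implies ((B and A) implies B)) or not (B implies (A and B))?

Yes

w1 forces (((B implies A) implies B) implies ((B and A) implies B)) or not (B implies (A and B)) via the disjunct ((B implies A) implies B) implies ((B and A) implies B).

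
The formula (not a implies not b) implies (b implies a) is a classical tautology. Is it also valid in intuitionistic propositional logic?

This is the converse of contraposition, which is not intuitionistically valid.
A Kripke countermodel: worlds u0, u1; order generated by u0 <= u1; atoms true at each world — u0:{b}; u1:{a,b}.
u0 does not force (not a implies not b) implies (b implies a): already at u0 itself, u0 forces not a implies not b but u0 does not force b implies a.
u0 does not force b implies a: already at u0 itself, u0 forces b but u0 does not force a.
u0 lacks atom a, so u0 does not force a.
So the root u0 does not force the formula.

No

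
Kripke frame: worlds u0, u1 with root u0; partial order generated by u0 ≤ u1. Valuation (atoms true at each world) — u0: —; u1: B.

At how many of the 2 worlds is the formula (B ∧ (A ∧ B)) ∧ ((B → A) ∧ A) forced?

0

u0: does not force it — u0 ⊮ (B ∧ (A ∧ B)) ∧ ((B → A) ∧ A) since u0 fails B ∧ (A ∧ B).
u1: does not force it — u1 ⊮ (B ∧ (A ∧ B)) ∧ ((B → A) ∧ A) since u1 fails B ∧ (A ∧ B).
Worlds forcing the formula: { }.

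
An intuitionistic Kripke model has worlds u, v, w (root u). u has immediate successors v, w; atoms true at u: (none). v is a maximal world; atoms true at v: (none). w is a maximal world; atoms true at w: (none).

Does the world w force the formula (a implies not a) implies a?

w does not force (a implies not a) implies a: already at w itself, w forces a implies not a but w does not force a.
w lacks atom a, so w does not force a.

No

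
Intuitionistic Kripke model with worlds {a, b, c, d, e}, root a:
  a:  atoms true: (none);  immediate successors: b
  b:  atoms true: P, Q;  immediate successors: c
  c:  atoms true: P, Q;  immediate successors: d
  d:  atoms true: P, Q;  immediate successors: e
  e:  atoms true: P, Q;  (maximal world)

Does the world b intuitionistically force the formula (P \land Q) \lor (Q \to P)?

b \Vdash (P \land Q) \lor (Q \to P) via the disjunct P \land Q.

Yes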